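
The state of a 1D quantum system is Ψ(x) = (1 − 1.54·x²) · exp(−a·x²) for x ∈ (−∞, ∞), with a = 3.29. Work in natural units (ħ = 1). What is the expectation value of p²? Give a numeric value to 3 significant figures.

p² Ψ = −ħ² d²Ψ/dx²; ⟨p²⟩ = −ħ² ∫ Ψ*·Ψ'' dx / ∫|Ψ|² dx.
Expand each integrand as polynomial × e^(−2ax²) and use ∫x^(2j)·e^(−2ax²) dx = (2j−1)!!/(4a)^j · √(π/(2a)), odd powers → 0; here √(π/(2a)) = 0.69097. Differentiate with the product rule, d/dx e^(−ax²) = −2ax·e^(−ax²).
State is unnormalized: ∫|Ψ|² dx = 0.55764, and ∫Ψ*·(−ħ² Ψ'') dx = 3.0233, so ⟨p²⟩ = 3.0233 / 0.55764.
⟨p²⟩ = 5.4215.

5.42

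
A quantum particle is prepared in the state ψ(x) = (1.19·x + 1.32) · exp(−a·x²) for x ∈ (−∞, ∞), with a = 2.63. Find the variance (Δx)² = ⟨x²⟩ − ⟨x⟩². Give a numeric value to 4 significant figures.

0.08338

Compute ⟨x⟩ and ⟨x²⟩ separately, then (Δx)² = ⟨x²⟩ − ⟨x⟩².
Expand each integrand as polynomial × e^(−2ax²) and use ∫x^(2j)·e^(−2ax²) dx = (2j−1)!!/(4a)^j · √(π/(2a)), odd powers → 0; here √(π/(2a)) = 0.77283.
Normalization: ∫|ψ|² dx = 1.4506.
⟨x⟩ = 0.15910 and ⟨x²⟩ = 0.10869.
(Δx)² = 0.10869 − (0.15910)² = 0.083378.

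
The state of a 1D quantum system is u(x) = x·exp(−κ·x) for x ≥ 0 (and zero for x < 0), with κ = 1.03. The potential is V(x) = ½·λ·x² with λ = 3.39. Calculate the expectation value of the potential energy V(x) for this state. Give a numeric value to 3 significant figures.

4.79

⟨V⟩ = ∫ V(x)·|u|² dx / ∫|u|² dx.
Every integrand reduces to terms xʲ·e^(−2κx) on [0, ∞); use ∫₀^∞ xʲ·e^(−2κx) dx = j!/(2κ)^(j+1).
State is unnormalized: ∫|u|² dx = 0.22879, and ∫u*·V(x)·u dx = 1.0966, so ⟨V⟩ = 1.0966 / 0.22879.
⟨V⟩ = 4.7931.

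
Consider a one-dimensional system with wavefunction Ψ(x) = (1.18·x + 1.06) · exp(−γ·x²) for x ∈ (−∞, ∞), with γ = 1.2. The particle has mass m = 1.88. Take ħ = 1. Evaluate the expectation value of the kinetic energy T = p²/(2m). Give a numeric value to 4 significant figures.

0.4501

T = −(ħ²/2m) d²/dx², so ⟨T⟩ = −(ħ²/2m) ∫ Ψ*·Ψ'' dx / ∫|Ψ|² dx; with m = 1.88.
Expand each integrand as polynomial × e^(−2γx²) and use ∫x^(2j)·e^(−2γx²) dx = (2j−1)!!/(4γ)^j · √(π/(2γ)), odd powers → 0; here √(π/(2γ)) = 1.1441. Differentiate with the product rule, d/dx e^(−γx²) = −2γx·e^(−γx²).
State is unnormalized: ∫|Ψ|² dx = 1.6174, and ∫Ψ*·(−ħ²/2m · Ψ'') dx = 0.72804, so ⟨T⟩ = 0.72804 / 1.6174.
⟨T⟩ = 0.45013.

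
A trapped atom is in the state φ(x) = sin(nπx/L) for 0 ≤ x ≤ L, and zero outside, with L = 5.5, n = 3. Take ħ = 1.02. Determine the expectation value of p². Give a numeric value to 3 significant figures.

p² φ = −ħ² d²φ/dx²; ⟨p²⟩ = −ħ² ∫ φ*·φ'' dx / ∫|φ|² dx.
d/dx sin(nπx/L) = (nπ/L)·cos(nπx/L) and d²/dx² sin(nπx/L) = −(nπ/L)²·sin(nπx/L); on 0 ≤ x ≤ L, ∫sin²(nπx/L) dx = L/2 and ∫sin(nπx/L)·cos(nπx/L) dx = 0.
State is unnormalized: ∫|φ|² dx = 2.7500, and ∫φ*·(−ħ² φ'') dx = 8.4014, so ⟨p²⟩ = 8.4014 / 2.7500.
⟨p²⟩ = 3.0550.

3.06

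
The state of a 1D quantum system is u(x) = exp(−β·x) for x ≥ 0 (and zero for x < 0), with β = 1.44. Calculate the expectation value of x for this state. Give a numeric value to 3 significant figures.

0.347

⟨x⟩ = ∫ x·|u|² dx / ∫|u|² dx (integrals over the domain).
Every integrand reduces to terms xʲ·e^(−2βx) on [0, ∞); use ∫₀^∞ xʲ·e^(−2βx) dx = j!/(2β)^(j+1).
State is unnormalized: ∫|u|² dx = 0.34722, and ∫u*·x·u dx = 0.12056, so ⟨x⟩ = 0.12056 / 0.34722.
⟨x⟩ = 0.34722.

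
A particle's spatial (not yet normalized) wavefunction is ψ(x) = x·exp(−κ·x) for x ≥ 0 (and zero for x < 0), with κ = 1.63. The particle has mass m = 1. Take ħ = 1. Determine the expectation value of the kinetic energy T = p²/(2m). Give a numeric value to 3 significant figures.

T = −(ħ²/2m) d²/dx², so ⟨T⟩ = −(ħ²/2m) ∫ ψ*·ψ'' dx / ∫|ψ|² dx; with m = 1.
Differentiate x·exp(−κ·x) with the product rule; every integrand then reduces to terms xʲ·e^(−2κx) on [0, ∞), with ∫₀^∞ xʲ·e^(−2κx) dx = j!/(2κ)^(j+1).
State is unnormalized: ∫|ψ|² dx = 0.057727, and ∫ψ*·(−ħ²/2m · ψ'') dx = 0.076687, so ⟨T⟩ = 0.076687 / 0.057727.
⟨T⟩ = 1.3285.

1.33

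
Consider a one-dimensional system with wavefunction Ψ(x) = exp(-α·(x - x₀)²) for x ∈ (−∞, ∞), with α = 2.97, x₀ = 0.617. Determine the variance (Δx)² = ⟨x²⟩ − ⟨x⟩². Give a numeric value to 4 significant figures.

Compute ⟨x⟩ and ⟨x²⟩ separately, then (Δx)² = ⟨x²⟩ − ⟨x⟩².
Gaussian moments (u = x − x₀): ∫u^(2j)·e^(−2αu²) du = (2j−1)!!/(4α)^j · √(π/(2α)), odd powers integrate to 0; here √(π/(2α)) = 0.72725.
Normalization: ∫|Ψ|² dx = 0.72725.
⟨x⟩ = 0.61700 and ⟨x²⟩ = 0.46486.
(Δx)² = 0.46486 − (0.61700)² = 0.084175.

0.08418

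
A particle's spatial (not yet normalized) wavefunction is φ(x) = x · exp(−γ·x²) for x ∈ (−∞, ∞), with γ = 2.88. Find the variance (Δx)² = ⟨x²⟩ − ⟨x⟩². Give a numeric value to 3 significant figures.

0.260

Compute ⟨x⟩ and ⟨x²⟩ separately, then (Δx)² = ⟨x²⟩ − ⟨x⟩².
Expand each integrand as polynomial × e^(−2γx²) and use ∫x^(2j)·e^(−2γx²) dx = (2j−1)!!/(4γ)^j · √(π/(2γ)), odd powers → 0; here √(π/(2γ)) = 0.73852.
Normalization: ∫|φ|² dx = 0.064108.
⟨x⟩ = 0.0000 and ⟨x²⟩ = 0.26042.
(Δx)² = 0.26042 − (0.0000)² = 0.26042.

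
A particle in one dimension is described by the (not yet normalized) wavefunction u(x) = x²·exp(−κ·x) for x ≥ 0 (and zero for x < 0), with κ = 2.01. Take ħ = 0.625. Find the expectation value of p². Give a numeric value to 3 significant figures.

p² u = −ħ² d²u/dx²; ⟨p²⟩ = −ħ² ∫ u*·u'' dx / ∫|u|² dx.
Differentiate x²·exp(−κ·x) with the product rule; every integrand then reduces to terms xʲ·e^(−2κx) on [0, ∞), with ∫₀^∞ xʲ·e^(−2κx) dx = j!/(2κ)^(j+1).
State is unnormalized: ∫|u|² dx = 0.022860, and ∫u*·(−ħ² u'') dx = 0.012026, so ⟨p²⟩ = 0.012026 / 0.022860.
⟨p²⟩ = 0.52605.

0.526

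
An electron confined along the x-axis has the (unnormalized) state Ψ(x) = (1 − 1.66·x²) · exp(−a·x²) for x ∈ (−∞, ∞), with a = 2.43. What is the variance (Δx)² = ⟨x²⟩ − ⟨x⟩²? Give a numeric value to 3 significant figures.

0.0569

Compute ⟨x⟩ and ⟨x²⟩ separately, then (Δx)² = ⟨x²⟩ − ⟨x⟩².
Expand each integrand as polynomial × e^(−2ax²) and use ∫x^(2j)·e^(−2ax²) dx = (2j−1)!!/(4a)^j · √(π/(2a)), odd powers → 0; here √(π/(2a)) = 0.80400.
Normalization: ∫|Ψ|² dx = 0.59973.
⟨x⟩ = 0.0000 and ⟨x²⟩ = 0.056935.
(Δx)² = 0.056935 − (0.0000)² = 0.056935.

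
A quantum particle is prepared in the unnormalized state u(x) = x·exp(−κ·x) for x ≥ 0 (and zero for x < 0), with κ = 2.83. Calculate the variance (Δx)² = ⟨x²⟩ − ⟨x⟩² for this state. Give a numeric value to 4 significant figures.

Compute ⟨x⟩ and ⟨x²⟩ separately, then (Δx)² = ⟨x²⟩ − ⟨x⟩².
Every integrand reduces to terms xʲ·e^(−2κx) on [0, ∞); use ∫₀^∞ xʲ·e^(−2κx) dx = j!/(2κ)^(j+1).
Normalization: ∫|u|² dx = 0.011030.
⟨x⟩ = 0.53004 and ⟨x²⟩ = 0.37458.
(Δx)² = 0.37458 − (0.53004)² = 0.093646.

0.09365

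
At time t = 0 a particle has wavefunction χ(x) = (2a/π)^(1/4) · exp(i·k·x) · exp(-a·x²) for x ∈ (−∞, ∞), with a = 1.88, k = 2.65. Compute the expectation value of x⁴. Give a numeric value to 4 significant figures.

0.05305

⟨x⁴⟩ = ∫ x⁴·|χ|² dx (integrals over the domain).
Gaussian moments: ∫x^(2j)·e^(−2ax²) dx = (2j−1)!!/(4a)^j · √(π/(2a)), odd powers integrate to 0; here √(π/(2a)) = 0.91407.
⟨x⁴⟩ = 0.053050.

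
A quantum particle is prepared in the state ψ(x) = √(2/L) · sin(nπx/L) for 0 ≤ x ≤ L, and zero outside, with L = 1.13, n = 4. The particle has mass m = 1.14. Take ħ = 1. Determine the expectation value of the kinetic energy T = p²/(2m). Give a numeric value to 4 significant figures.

54.24

T = −(ħ²/2m) d²/dx², so ⟨T⟩ = −(ħ²/2m) ∫ ψ*·ψ'' dx; with m = 1.14.
d/dx sin(nπx/L) = (nπ/L)·cos(nπx/L) and d²/dx² sin(nπx/L) = −(nπ/L)²·sin(nπx/L); on 0 ≤ x ≤ L, ∫sin²(nπx/L) dx = L/2 and ∫sin(nπx/L)·cos(nπx/L) dx = 0.
⟨T⟩ = 54.241.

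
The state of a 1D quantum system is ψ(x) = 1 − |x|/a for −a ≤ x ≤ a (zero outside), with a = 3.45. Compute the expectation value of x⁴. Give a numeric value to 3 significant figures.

4.05

⟨x⁴⟩ = ∫ x⁴·|ψ|² dx / ∫|ψ|² dx (integrals over the domain).
ψ is even, so ∫ over [−a, a] = 2∫₀ᵃ with ψ = 1 − x/a there: ∫₀ᵃ (1 − x/a)² dx = a/3, ∫₀ᵃ x²(1 − x/a)² dx = a³/30, ∫₀ᵃ x⁴(1 − x/a)² dx = a⁵/105.
State is unnormalized: ∫|ψ|² dx = 2.3000, and ∫ψ*·x⁴·ψ dx = 9.3097, so ⟨x⁴⟩ = 9.3097 / 2.3000.
⟨x⁴⟩ = 4.0477.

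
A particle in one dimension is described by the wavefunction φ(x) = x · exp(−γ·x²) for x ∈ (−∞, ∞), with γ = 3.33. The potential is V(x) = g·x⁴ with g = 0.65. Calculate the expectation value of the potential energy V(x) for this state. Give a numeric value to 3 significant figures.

0.0550

⟨V⟩ = ∫ V(x)·|φ|² dx / ∫|φ|² dx.
Expand each integrand as polynomial × e^(−2γx²) and use ∫x^(2j)·e^(−2γx²) dx = (2j−1)!!/(4γ)^j · √(π/(2γ)), odd powers → 0; here √(π/(2γ)) = 0.68681.
State is unnormalized: ∫|φ|² dx = 0.051562, and ∫φ*·V(x)·φ dx = 0.0028335, so ⟨V⟩ = 0.0028335 / 0.051562.
⟨V⟩ = 0.054954.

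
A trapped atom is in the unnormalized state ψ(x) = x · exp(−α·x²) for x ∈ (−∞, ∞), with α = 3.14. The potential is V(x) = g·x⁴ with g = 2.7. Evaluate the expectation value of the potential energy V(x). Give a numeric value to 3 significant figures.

0.257

⟨V⟩ = ∫ V(x)·|ψ|² dx / ∫|ψ|² dx.
Expand each integrand as polynomial × e^(−2αx²) and use ∫x^(2j)·e^(−2αx²) dx = (2j−1)!!/(4α)^j · √(π/(2α)), odd powers → 0; here √(π/(2α)) = 0.70729.
State is unnormalized: ∫|ψ|² dx = 0.056313, and ∫ψ*·V(x)·ψ dx = 0.014457, so ⟨V⟩ = 0.014457 / 0.056313.
⟨V⟩ = 0.25673.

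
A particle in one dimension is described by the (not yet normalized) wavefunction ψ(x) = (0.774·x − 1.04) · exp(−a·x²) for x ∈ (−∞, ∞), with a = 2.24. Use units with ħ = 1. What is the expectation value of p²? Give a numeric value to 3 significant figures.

2.50

p² ψ = −ħ² d²ψ/dx²; ⟨p²⟩ = −ħ² ∫ ψ*·ψ'' dx / ∫|ψ|² dx.
Expand each integrand as polynomial × e^(−2ax²) and use ∫x^(2j)·e^(−2ax²) dx = (2j−1)!!/(4a)^j · √(π/(2a)), odd powers → 0; here √(π/(2a)) = 0.83741. Differentiate with the product rule, d/dx e^(−ax²) = −2ax·e^(−ax²).
State is unnormalized: ∫|ψ|² dx = 0.96173, and ∫ψ*·(−ħ² ψ'') dx = 2.4051, so ⟨p²⟩ = 2.4051 / 0.96173.
⟨p²⟩ = 2.5008.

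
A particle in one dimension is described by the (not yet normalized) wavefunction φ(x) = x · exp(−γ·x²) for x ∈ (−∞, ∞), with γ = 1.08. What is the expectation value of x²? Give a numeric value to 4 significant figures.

0.6944

⟨x²⟩ = ∫ x²·|φ|² dx / ∫|φ|² dx (integrals over the domain).
Expand each integrand as polynomial × e^(−2γx²) and use ∫x^(2j)·e^(−2γx²) dx = (2j−1)!!/(4γ)^j · √(π/(2γ)), odd powers → 0; here √(π/(2γ)) = 1.2060.
State is unnormalized: ∫|φ|² dx = 0.27917, and ∫φ*·x²·φ dx = 0.19387, so ⟨x²⟩ = 0.19387 / 0.27917.
⟨x²⟩ = 0.69444.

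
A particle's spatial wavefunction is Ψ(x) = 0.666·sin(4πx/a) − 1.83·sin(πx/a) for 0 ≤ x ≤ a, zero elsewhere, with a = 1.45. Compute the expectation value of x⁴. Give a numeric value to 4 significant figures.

⟨x⁴⟩ = ∫ x⁴·|Ψ|² dx / ∫|Ψ|² dx (integrals over the domain).
On 0 ≤ x ≤ a (j ≠ l): ∫sin²(jπx/a) dx = a/2, ∫sin(jπx/a)·sin(lπx/a) dx = 0; diagonal moments ∫x·sin²(jπx/a) dx = a²/4, ∫x²·sin²(jπx/a) dx = a³·(1/6 − 1/(4j²π²)); cross terms ∫x·sin(jπx/a)·sin(lπx/a) dx = 0 for j + l even and −4jla²/(π²(j² − l²)²) for j + l odd, ∫x²·sin(jπx/a)·sin(lπx/a) dx = (−1)^(j+l)·4jla³/(π²(j² − l²)²); higher powers the same way via product-to-sum and parts.
State is unnormalized: ∫|Ψ|² dx = 2.7495, and ∫Ψ*·x⁴·Ψ dx = 1.7042, so ⟨x⁴⟩ = 1.7042 / 2.7495.
⟨x⁴⟩ = 0.61982.

0.6198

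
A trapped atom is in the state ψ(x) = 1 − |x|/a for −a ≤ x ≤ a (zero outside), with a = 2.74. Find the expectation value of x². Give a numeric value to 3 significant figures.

0.751

⟨x²⟩ = ∫ x²·|ψ|² dx / ∫|ψ|² dx (integrals over the domain).
ψ is even, so ∫ over [−a, a] = 2∫₀ᵃ with ψ = 1 − x/a there: ∫₀ᵃ (1 − x/a)² dx = a/3, ∫₀ᵃ x²(1 − x/a)² dx = a³/30, ∫₀ᵃ x⁴(1 − x/a)² dx = a⁵/105.
State is unnormalized: ∫|ψ|² dx = 1.8267, and ∫ψ*·x²·ψ dx = 1.3714, so ⟨x²⟩ = 1.3714 / 1.8267.
⟨x²⟩ = 0.75076.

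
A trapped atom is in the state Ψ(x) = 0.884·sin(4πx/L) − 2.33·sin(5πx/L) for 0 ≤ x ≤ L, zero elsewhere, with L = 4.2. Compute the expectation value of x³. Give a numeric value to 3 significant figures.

⟨x³⟩ = ∫ x³·|Ψ|² dx / ∫|Ψ|² dx (integrals over the domain).
On 0 ≤ x ≤ L (j ≠ l): ∫sin²(jπx/L) dx = L/2, ∫sin(jπx/L)·sin(lπx/L) dx = 0; diagonal moments ∫x·sin²(jπx/L) dx = L²/4, ∫x²·sin²(jπx/L) dx = L³·(1/6 − 1/(4j²π²)); cross terms ∫x·sin(jπx/L)·sin(lπx/L) dx = 0 for j + l even and −4jlL²/(π²(j² − l²)²) for j + l odd, ∫x²·sin(jπx/L)·sin(lπx/L) dx = (−1)^(j+l)·4jlL³/(π²(j² − l²)²); higher powers the same way via product-to-sum and parts.
State is unnormalized: ∫|Ψ|² dx = 13.042, and ∫Ψ*·x³·Ψ dx = 351.88, so ⟨x³⟩ = 351.88 / 13.042.
⟨x³⟩ = 26.981.

27.0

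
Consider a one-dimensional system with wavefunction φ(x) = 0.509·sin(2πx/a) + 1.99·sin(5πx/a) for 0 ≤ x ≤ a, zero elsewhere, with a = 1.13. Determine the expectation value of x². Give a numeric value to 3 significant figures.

0.411

⟨x²⟩ = ∫ x²·|φ|² dx / ∫|φ|² dx (integrals over the domain).
On 0 ≤ x ≤ a (j ≠ l): ∫sin²(jπx/a) dx = a/2, ∫sin(jπx/a)·sin(lπx/a) dx = 0; diagonal moments ∫x·sin²(jπx/a) dx = a²/4, ∫x²·sin²(jπx/a) dx = a³·(1/6 − 1/(4j²π²)); cross terms ∫x·sin(jπx/a)·sin(lπx/a) dx = 0 for j + l even and −4jla²/(π²(j² − l²)²) for j + l odd, ∫x²·sin(jπx/a)·sin(lπx/a) dx = (−1)^(j+l)·4jla³/(π²(j² − l²)²); higher powers the same way via product-to-sum and parts.
State is unnormalized: ∫|φ|² dx = 2.3838, and ∫φ*·x²·φ dx = 0.97962, so ⟨x²⟩ = 0.97962 / 2.3838.
⟨x²⟩ = 0.41094.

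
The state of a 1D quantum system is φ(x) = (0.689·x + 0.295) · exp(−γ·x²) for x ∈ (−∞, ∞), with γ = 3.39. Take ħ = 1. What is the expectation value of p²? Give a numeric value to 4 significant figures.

5.335

p² φ = −ħ² d²φ/dx²; ⟨p²⟩ = −ħ² ∫ φ*·φ'' dx / ∫|φ|² dx.
Expand each integrand as polynomial × e^(−2γx²) and use ∫x^(2j)·e^(−2γx²) dx = (2j−1)!!/(4γ)^j · √(π/(2γ)), odd powers → 0; here √(π/(2γ)) = 0.68071. Differentiate with the product rule, d/dx e^(−γx²) = −2γx·e^(−γx²).
State is unnormalized: ∫|φ|² dx = 0.083069, and ∫φ*·(−ħ² φ'') dx = 0.44318, so ⟨p²⟩ = 0.44318 / 0.083069.
⟨p²⟩ = 5.3350.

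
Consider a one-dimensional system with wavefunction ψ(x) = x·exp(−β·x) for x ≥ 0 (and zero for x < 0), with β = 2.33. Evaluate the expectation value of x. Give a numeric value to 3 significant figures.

0.644

⟨x⟩ = ∫ x·|ψ|² dx / ∫|ψ|² dx (integrals over the domain).
Every integrand reduces to terms xʲ·e^(−2βx) on [0, ∞); use ∫₀^∞ xʲ·e^(−2βx) dx = j!/(2β)^(j+1).
State is unnormalized: ∫|ψ|² dx = 0.019764, and ∫ψ*·x·ψ dx = 0.012724, so ⟨x⟩ = 0.012724 / 0.019764.
⟨x⟩ = 0.64378.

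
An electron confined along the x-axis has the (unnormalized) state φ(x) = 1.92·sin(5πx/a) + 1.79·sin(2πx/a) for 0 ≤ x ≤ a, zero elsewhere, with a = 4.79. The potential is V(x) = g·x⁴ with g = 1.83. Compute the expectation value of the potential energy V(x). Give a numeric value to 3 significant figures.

147.

⟨V⟩ = ∫ V(x)·|φ|² dx / ∫|φ|² dx.
On 0 ≤ x ≤ a (j ≠ l): ∫sin²(jπx/a) dx = a/2, ∫sin(jπx/a)·sin(lπx/a) dx = 0; diagonal moments ∫x·sin²(jπx/a) dx = a²/4, ∫x²·sin²(jπx/a) dx = a³·(1/6 − 1/(4j²π²)); cross terms ∫x·sin(jπx/a)·sin(lπx/a) dx = 0 for j + l even and −4jla²/(π²(j² − l²)²) for j + l odd, ∫x²·sin(jπx/a)·sin(lπx/a) dx = (−1)^(j+l)·4jla³/(π²(j² − l²)²); higher powers the same way via product-to-sum and parts.
State is unnormalized: ∫|φ|² dx = 16.503, and ∫φ*·V(x)·φ dx = 2428.9, so ⟨V⟩ = 2428.9 / 16.503.
⟨V⟩ = 147.18.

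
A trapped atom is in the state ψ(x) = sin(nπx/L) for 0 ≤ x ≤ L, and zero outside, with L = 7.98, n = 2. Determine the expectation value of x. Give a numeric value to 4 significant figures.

3.990

⟨x⟩ = ∫ x·|ψ|² dx / ∫|ψ|² dx (integrals over the domain).
With sin²θ = (1 − cos2θ)/2 on 0 ≤ x ≤ L: ∫sin²(nπx/L) dx = L/2, ∫x·sin²(nπx/L) dx = L²/4, ∫x²·sin²(nπx/L) dx = L³·(1/6 − 1/(4n²π²)); higher powers xᵏ the same way, integrating xᵏ·cos(2nπx/L) by parts.
State is unnormalized: ∫|ψ|² dx = 3.9900, and ∫ψ*·x·ψ dx = 15.920, so ⟨x⟩ = 15.920 / 3.9900.
⟨x⟩ = 3.9900.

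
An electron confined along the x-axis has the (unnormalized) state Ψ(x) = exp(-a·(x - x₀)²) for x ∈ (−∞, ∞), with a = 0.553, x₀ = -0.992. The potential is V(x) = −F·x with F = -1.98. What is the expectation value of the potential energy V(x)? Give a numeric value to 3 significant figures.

⟨V⟩ = ∫ V(x)·|Ψ|² dx / ∫|Ψ|² dx.
Gaussian moments (u = x − x₀): ∫u^(2j)·e^(−2au²) du = (2j−1)!!/(4a)^j · √(π/(2a)), odd powers integrate to 0; here √(π/(2a)) = 1.6854.
State is unnormalized: ∫|Ψ|² dx = 1.6854, and ∫Ψ*·V(x)·Ψ dx = -3.3104, so ⟨V⟩ = -3.3104 / 1.6854.
⟨V⟩ = -1.9642.

-1.96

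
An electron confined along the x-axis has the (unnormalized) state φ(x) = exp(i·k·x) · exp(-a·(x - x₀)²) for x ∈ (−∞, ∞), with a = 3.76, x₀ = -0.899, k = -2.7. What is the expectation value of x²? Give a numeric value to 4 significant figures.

⟨x²⟩ = ∫ x²·|φ|² dx / ∫|φ|² dx (integrals over the domain).
Gaussian moments (u = x − x₀): ∫u^(2j)·e^(−2au²) du = (2j−1)!!/(4a)^j · √(π/(2a)), odd powers integrate to 0; here √(π/(2a)) = 0.64635.
State is unnormalized: ∫|φ|² dx = 0.64635, and ∫φ*·x²·φ dx = 0.56535, so ⟨x²⟩ = 0.56535 / 0.64635.
⟨x²⟩ = 0.87469.

0.8747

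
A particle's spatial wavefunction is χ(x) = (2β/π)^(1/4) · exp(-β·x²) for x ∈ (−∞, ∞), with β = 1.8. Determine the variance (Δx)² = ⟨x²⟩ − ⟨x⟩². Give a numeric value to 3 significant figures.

Compute ⟨x⟩ and ⟨x²⟩ separately, then (Δx)² = ⟨x²⟩ − ⟨x⟩².
Gaussian moments: ∫x^(2j)·e^(−2βx²) dx = (2j−1)!!/(4β)^j · √(π/(2β)), odd powers integrate to 0; here √(π/(2β)) = 0.93417.
⟨x⟩ = 0.0000 and ⟨x²⟩ = 0.13889.
(Δx)² = 0.13889 − (0.0000)² = 0.13889.

0.139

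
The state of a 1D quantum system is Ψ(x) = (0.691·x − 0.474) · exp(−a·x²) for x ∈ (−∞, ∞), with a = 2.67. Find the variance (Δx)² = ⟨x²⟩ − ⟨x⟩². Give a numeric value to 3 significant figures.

Compute ⟨x⟩ and ⟨x²⟩ separately, then (Δx)² = ⟨x²⟩ − ⟨x⟩².
Expand each integrand as polynomial × e^(−2ax²) and use ∫x^(2j)·e^(−2ax²) dx = (2j−1)!!/(4a)^j · √(π/(2a)), odd powers → 0; here √(π/(2a)) = 0.76702.
Normalization: ∫|Ψ|² dx = 0.20662.
⟨x⟩ = -0.22769 and ⟨x²⟩ = 0.12471.
(Δx)² = 0.12471 − (-0.22769)² = 0.072870.

0.0729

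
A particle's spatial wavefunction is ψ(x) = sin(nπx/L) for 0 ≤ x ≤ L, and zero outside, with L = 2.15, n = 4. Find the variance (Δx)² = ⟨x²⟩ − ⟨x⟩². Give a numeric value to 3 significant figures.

0.371

Compute ⟨x⟩ and ⟨x²⟩ separately, then (Δx)² = ⟨x²⟩ − ⟨x⟩².
With sin²θ = (1 − cos2θ)/2 on 0 ≤ x ≤ L: ∫sin²(nπx/L) dx = L/2, ∫x·sin²(nπx/L) dx = L²/4, ∫x²·sin²(nπx/L) dx = L³·(1/6 − 1/(4n²π²)); higher powers xᵏ the same way, integrating xᵏ·cos(2nπx/L) by parts.
Normalization: ∫|ψ|² dx = 1.0750.
⟨x⟩ = 1.0750 and ⟨x²⟩ = 1.5262.
(Δx)² = 1.5262 − (1.0750)² = 0.37057.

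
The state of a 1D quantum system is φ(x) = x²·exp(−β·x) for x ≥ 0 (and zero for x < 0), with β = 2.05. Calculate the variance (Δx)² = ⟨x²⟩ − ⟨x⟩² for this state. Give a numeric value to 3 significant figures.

0.297

Compute ⟨x⟩ and ⟨x²⟩ separately, then (Δx)² = ⟨x²⟩ − ⟨x⟩².
Every integrand reduces to terms xʲ·e^(−2βx) on [0, ∞); use ∫₀^∞ xʲ·e^(−2βx) dx = j!/(2β)^(j+1).
Normalization: ∫|φ|² dx = 0.020715.
⟨x⟩ = 1.2195 and ⟨x²⟩ = 1.7847.
(Δx)² = 1.7847 − (1.2195)² = 0.29744.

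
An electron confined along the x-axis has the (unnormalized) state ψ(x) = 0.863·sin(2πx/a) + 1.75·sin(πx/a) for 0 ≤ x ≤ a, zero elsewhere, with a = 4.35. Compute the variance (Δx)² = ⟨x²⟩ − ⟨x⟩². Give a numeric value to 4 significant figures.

0.3725

Compute ⟨x⟩ and ⟨x²⟩ separately, then (Δx)² = ⟨x²⟩ − ⟨x⟩².
On 0 ≤ x ≤ a (j ≠ l): ∫sin²(jπx/a) dx = a/2, ∫sin(jπx/a)·sin(lπx/a) dx = 0; diagonal moments ∫x·sin²(jπx/a) dx = a²/4, ∫x²·sin²(jπx/a) dx = a³·(1/6 − 1/(4j²π²)); cross terms ∫x·sin(jπx/a)·sin(lπx/a) dx = 0 for j + l even and −4jla²/(π²(j² − l²)²) for j + l odd, ∫x²·sin(jπx/a)·sin(lπx/a) dx = (−1)^(j+l)·4jla³/(π²(j² − l²)²); higher powers the same way via product-to-sum and parts.
Normalization: ∫|ψ|² dx = 8.2808.
⟨x⟩ = 1.5534 and ⟨x²⟩ = 2.7854.
(Δx)² = 2.7854 − (1.5534)² = 0.37247.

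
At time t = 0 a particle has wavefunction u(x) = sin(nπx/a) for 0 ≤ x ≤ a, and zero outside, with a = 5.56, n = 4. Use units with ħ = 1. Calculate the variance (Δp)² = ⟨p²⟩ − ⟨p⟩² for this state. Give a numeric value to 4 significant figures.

5.108

Compute ⟨p⟩ and ⟨p²⟩ separately; (Δp)² = ⟨p²⟩ − ⟨p⟩².
d/dx sin(nπx/a) = (nπ/a)·cos(nπx/a) and d²/dx² sin(nπx/a) = −(nπ/a)²·sin(nπx/a); on 0 ≤ x ≤ a, ∫sin²(nπx/a) dx = a/2 and ∫sin(nπx/a)·cos(nπx/a) dx = 0.
Normalization: ∫|u|² dx = 2.7800.
⟨p⟩ = 0.0000 and ⟨p²⟩ = 5.1082.
(Δp)² = 5.1082 − (0.0000)² = 5.1082.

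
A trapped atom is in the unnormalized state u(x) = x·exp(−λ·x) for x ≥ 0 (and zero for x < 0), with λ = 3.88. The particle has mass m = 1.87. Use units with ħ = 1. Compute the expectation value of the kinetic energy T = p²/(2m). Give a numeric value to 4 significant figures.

T = −(ħ²/2m) d²/dx², so ⟨T⟩ = −(ħ²/2m) ∫ u*·u'' dx / ∫|u|² dx; with m = 1.87.
Differentiate x·exp(−λ·x) with the product rule; every integrand then reduces to terms xʲ·e^(−2λx) on [0, ∞), with ∫₀^∞ xʲ·e^(−2λx) dx = j!/(2λ)^(j+1).
State is unnormalized: ∫|u|² dx = 0.0042800, and ∫u*·(−ħ²/2m · u'') dx = 0.017228, so ⟨T⟩ = 0.017228 / 0.0042800.
⟨T⟩ = 4.0252.

4.025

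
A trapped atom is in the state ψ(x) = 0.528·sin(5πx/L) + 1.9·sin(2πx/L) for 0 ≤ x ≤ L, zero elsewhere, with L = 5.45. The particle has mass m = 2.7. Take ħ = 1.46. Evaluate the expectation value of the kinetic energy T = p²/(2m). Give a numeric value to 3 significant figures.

T = −(ħ²/2m) d²/dx², so ⟨T⟩ = −(ħ²/2m) ∫ ψ*·ψ'' dx / ∫|ψ|² dx; with m = 2.7.
d²/dx² sin(jπx/L) = −(jπ/L)²·sin(jπx/L); on 0 ≤ x ≤ L, ∫sin²(jπx/L) dx = L/2 and ∫sin(jπx/L)·sin(lπx/L) dx = 0 for j ≠ l, so only diagonal terms survive in ∫|ψ|² and ∫ψ·ψ″; ∫ψ·ψ′ dx = [ψ²/2] between the walls = 0.
State is unnormalized: ∫|ψ|² dx = 10.597, and ∫ψ*·(−ħ²/2m · ψ'') dx = 7.6523, so ⟨T⟩ = 7.6523 / 10.597.
⟨T⟩ = 0.72213.

0.722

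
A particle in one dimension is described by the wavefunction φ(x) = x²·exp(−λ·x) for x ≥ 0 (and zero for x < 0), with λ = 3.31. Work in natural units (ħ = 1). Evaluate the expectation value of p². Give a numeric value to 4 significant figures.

p² φ = −ħ² d²φ/dx²; ⟨p²⟩ = −ħ² ∫ φ*·φ'' dx / ∫|φ|² dx.
Differentiate x²·exp(−λ·x) with the product rule; every integrand then reduces to terms xʲ·e^(−2λx) on [0, ∞), with ∫₀^∞ xʲ·e^(−2λx) dx = j!/(2λ)^(j+1).
State is unnormalized: ∫|φ|² dx = 0.0018876, and ∫φ*·(−ħ² φ'') dx = 0.0068938, so ⟨p²⟩ = 0.0068938 / 0.0018876.
⟨p²⟩ = 3.6520.

3.652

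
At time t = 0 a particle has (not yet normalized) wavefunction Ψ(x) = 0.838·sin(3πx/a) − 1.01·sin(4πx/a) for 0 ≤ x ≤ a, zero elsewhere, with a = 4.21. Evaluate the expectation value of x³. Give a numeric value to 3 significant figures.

⟨x³⟩ = ∫ x³·|Ψ|² dx / ∫|Ψ|² dx (integrals over the domain).
On 0 ≤ x ≤ a (j ≠ l): ∫sin²(jπx/a) dx = a/2, ∫sin(jπx/a)·sin(lπx/a) dx = 0; diagonal moments ∫x·sin²(jπx/a) dx = a²/4, ∫x²·sin²(jπx/a) dx = a³·(1/6 − 1/(4j²π²)); cross terms ∫x·sin(jπx/a)·sin(lπx/a) dx = 0 for j + l even and −4jla²/(π²(j² − l²)²) for j + l odd, ∫x²·sin(jπx/a)·sin(lπx/a) dx = (−1)^(j+l)·4jla³/(π²(j² − l²)²); higher powers the same way via product-to-sum and parts.
State is unnormalized: ∫|Ψ|² dx = 3.6255, and ∫Ψ*·x³·Ψ dx = 112.37, so ⟨x³⟩ = 112.37 / 3.6255.
⟨x³⟩ = 30.994.

31.0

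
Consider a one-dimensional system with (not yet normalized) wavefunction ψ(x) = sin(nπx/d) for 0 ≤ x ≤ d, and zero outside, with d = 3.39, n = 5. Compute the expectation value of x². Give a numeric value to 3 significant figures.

⟨x²⟩ = ∫ x²·|ψ|² dx / ∫|ψ|² dx (integrals over the domain).
With sin²θ = (1 − cos2θ)/2 on 0 ≤ x ≤ d: ∫sin²(nπx/d) dx = d/2, ∫x·sin²(nπx/d) dx = d²/4, ∫x²·sin²(nπx/d) dx = d³·(1/6 − 1/(4n²π²)); higher powers xᵏ the same way, integrating xᵏ·cos(2nπx/d) by parts.
State is unnormalized: ∫|ψ|² dx = 1.6950, and ∫ψ*·x²·ψ dx = 6.4536, so ⟨x²⟩ = 6.4536 / 1.6950.
⟨x²⟩ = 3.8074.

3.81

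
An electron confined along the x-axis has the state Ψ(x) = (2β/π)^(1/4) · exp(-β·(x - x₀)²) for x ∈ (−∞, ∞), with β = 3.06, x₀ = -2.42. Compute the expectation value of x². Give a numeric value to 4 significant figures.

⟨x²⟩ = ∫ x²·|Ψ|² dx (integrals over the domain).
Gaussian moments (u = x − x₀): ∫u^(2j)·e^(−2βu²) du = (2j−1)!!/(4β)^j · √(π/(2β)), odd powers integrate to 0; here √(π/(2β)) = 0.71647.
⟨x²⟩ = 5.9381.

5.938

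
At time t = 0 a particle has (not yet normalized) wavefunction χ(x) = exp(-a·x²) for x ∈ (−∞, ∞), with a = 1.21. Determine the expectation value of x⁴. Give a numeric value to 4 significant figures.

⟨x⁴⟩ = ∫ x⁴·|χ|² dx / ∫|χ|² dx (integrals over the domain).
Gaussian moments: ∫x^(2j)·e^(−2ax²) dx = (2j−1)!!/(4a)^j · √(π/(2a)), odd powers integrate to 0; here √(π/(2a)) = 1.1394.
State is unnormalized: ∫|χ|² dx = 1.1394, and ∫χ*·x⁴·χ dx = 0.14591, so ⟨x⁴⟩ = 0.14591 / 1.1394.
⟨x⁴⟩ = 0.12807.

0.1281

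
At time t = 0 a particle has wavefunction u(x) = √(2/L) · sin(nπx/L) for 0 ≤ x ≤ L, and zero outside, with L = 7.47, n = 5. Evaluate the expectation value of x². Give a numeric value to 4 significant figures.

⟨x²⟩ = ∫ x²·|u|² dx (integrals over the domain).
With sin²θ = (1 − cos2θ)/2 on 0 ≤ x ≤ L: ∫sin²(nπx/L) dx = L/2, ∫x·sin²(nπx/L) dx = L²/4, ∫x²·sin²(nπx/L) dx = L³·(1/6 − 1/(4n²π²)); higher powers xᵏ the same way, integrating xᵏ·cos(2nπx/L) by parts.
⟨x²⟩ = 18.487.

18.49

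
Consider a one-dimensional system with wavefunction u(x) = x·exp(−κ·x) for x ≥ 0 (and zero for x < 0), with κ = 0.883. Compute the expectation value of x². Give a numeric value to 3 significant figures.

3.85

⟨x²⟩ = ∫ x²·|u|² dx / ∫|u|² dx (integrals over the domain).
Every integrand reduces to terms xʲ·e^(−2κx) on [0, ∞); use ∫₀^∞ xʲ·e^(−2κx) dx = j!/(2κ)^(j+1).
State is unnormalized: ∫|u|² dx = 0.36313, and ∫u*·x²·u dx = 1.3972, so ⟨x²⟩ = 1.3972 / 0.36313.
⟨x²⟩ = 3.8477.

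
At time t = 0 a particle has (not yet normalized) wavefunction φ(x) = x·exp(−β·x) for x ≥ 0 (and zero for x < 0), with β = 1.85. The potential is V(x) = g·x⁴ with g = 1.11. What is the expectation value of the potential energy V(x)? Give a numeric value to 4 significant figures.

2.132

⟨V⟩ = ∫ V(x)·|φ|² dx / ∫|φ|² dx.
Every integrand reduces to terms xʲ·e^(−2βx) on [0, ∞); use ∫₀^∞ xʲ·e^(−2βx) dx = j!/(2β)^(j+1).
State is unnormalized: ∫|φ|² dx = 0.039484, and ∫φ*·V(x)·φ dx = 0.084187, so ⟨V⟩ = 0.084187 / 0.039484.
⟨V⟩ = 2.1322.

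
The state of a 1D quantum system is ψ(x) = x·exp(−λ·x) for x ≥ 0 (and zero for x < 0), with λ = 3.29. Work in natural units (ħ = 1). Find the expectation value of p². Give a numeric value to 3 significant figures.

10.8

p² ψ = −ħ² d²ψ/dx²; ⟨p²⟩ = −ħ² ∫ ψ*·ψ'' dx / ∫|ψ|² dx.
Differentiate x·exp(−λ·x) with the product rule; every integrand then reduces to terms xʲ·e^(−2λx) on [0, ∞), with ∫₀^∞ xʲ·e^(−2λx) dx = j!/(2λ)^(j+1).
State is unnormalized: ∫|ψ|² dx = 0.0070202, and ∫ψ*·(−ħ² ψ'') dx = 0.075988, so ⟨p²⟩ = 0.075988 / 0.0070202.
⟨p²⟩ = 10.824.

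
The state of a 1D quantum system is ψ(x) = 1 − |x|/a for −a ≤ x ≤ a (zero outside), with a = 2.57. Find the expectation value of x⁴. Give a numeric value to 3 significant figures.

⟨x⁴⟩ = ∫ x⁴·|ψ|² dx / ∫|ψ|² dx (integrals over the domain).
ψ is even, so ∫ over [−a, a] = 2∫₀ᵃ with ψ = 1 − x/a there: ∫₀ᵃ (1 − x/a)² dx = a/3, ∫₀ᵃ x²(1 − x/a)² dx = a³/30, ∫₀ᵃ x⁴(1 − x/a)² dx = a⁵/105.
State is unnormalized: ∫|ψ|² dx = 1.7133, and ∫ψ*·x⁴·ψ dx = 2.1355, so ⟨x⁴⟩ = 2.1355 / 1.7133.
⟨x⁴⟩ = 1.2464.

1.25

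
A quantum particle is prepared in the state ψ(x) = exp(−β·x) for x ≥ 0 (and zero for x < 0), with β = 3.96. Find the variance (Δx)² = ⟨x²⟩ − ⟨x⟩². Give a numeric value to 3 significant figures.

0.0159

Compute ⟨x⟩ and ⟨x²⟩ separately, then (Δx)² = ⟨x²⟩ − ⟨x⟩².
Every integrand reduces to terms xʲ·e^(−2βx) on [0, ∞); use ∫₀^∞ xʲ·e^(−2βx) dx = j!/(2β)^(j+1).
Normalization: ∫|ψ|² dx = 0.12626.
⟨x⟩ = 0.12626 and ⟨x²⟩ = 0.031885.
(Δx)² = 0.031885 − (0.12626)² = 0.015942.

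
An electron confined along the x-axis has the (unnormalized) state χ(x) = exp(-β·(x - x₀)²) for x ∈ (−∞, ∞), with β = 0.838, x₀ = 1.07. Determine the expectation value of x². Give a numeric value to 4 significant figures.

⟨x²⟩ = ∫ x²·|χ|² dx / ∫|χ|² dx (integrals over the domain).
Gaussian moments (u = x − x₀): ∫u^(2j)·e^(−2βu²) du = (2j−1)!!/(4β)^j · √(π/(2β)), odd powers integrate to 0; here √(π/(2β)) = 1.3691.
State is unnormalized: ∫|χ|² dx = 1.3691, and ∫χ*·x²·χ dx = 1.9759, so ⟨x²⟩ = 1.9759 / 1.3691.
⟨x²⟩ = 1.4432.

1.443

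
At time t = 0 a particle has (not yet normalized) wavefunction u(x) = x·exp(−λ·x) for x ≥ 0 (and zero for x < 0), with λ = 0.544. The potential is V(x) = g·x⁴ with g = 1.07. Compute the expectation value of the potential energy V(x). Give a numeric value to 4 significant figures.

⟨V⟩ = ∫ V(x)·|u|² dx / ∫|u|² dx.
Every integrand reduces to terms xʲ·e^(−2λx) on [0, ∞); use ∫₀^∞ xʲ·e^(−2λx) dx = j!/(2λ)^(j+1).
State is unnormalized: ∫|u|² dx = 1.5529, and ∫u*·V(x)·u dx = 426.89, so ⟨V⟩ = 426.89 / 1.5529.
⟨V⟩ = 274.90.

274.9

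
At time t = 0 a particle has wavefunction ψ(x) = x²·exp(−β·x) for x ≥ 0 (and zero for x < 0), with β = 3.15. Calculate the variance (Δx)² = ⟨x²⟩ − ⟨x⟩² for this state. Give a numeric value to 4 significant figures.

0.1260

Compute ⟨x⟩ and ⟨x²⟩ separately, then (Δx)² = ⟨x²⟩ − ⟨x⟩².
Every integrand reduces to terms xʲ·e^(−2βx) on [0, ∞); use ∫₀^∞ xʲ·e^(−2βx) dx = j!/(2β)^(j+1).
Normalization: ∫|ψ|² dx = 0.0024183.
⟨x⟩ = 0.79365 and ⟨x²⟩ = 0.75586.
(Δx)² = 0.75586 − (0.79365)² = 0.12598.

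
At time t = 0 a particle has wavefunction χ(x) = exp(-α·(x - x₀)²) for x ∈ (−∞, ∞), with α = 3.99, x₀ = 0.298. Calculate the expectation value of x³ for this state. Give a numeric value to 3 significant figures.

0.0825

⟨x³⟩ = ∫ x³·|χ|² dx / ∫|χ|² dx (integrals over the domain).
Gaussian moments (u = x − x₀): ∫u^(2j)·e^(−2αu²) du = (2j−1)!!/(4α)^j · √(π/(2α)), odd powers integrate to 0; here √(π/(2α)) = 0.62744.
State is unnormalized: ∫|χ|² dx = 0.62744, and ∫χ*·x³·χ dx = 0.051751, so ⟨x³⟩ = 0.051751 / 0.62744.
⟨x³⟩ = 0.082479.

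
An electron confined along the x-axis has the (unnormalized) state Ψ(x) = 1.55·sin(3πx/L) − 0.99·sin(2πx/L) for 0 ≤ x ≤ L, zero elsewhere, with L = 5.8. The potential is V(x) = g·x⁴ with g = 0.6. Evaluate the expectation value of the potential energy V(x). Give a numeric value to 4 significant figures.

⟨V⟩ = ∫ V(x)·|Ψ|² dx / ∫|Ψ|² dx.
On 0 ≤ x ≤ L (j ≠ l): ∫sin²(jπx/L) dx = L/2, ∫sin(jπx/L)·sin(lπx/L) dx = 0; diagonal moments ∫x·sin²(jπx/L) dx = L²/4, ∫x²·sin²(jπx/L) dx = L³·(1/6 − 1/(4j²π²)); cross terms ∫x·sin(jπx/L)·sin(lπx/L) dx = 0 for j + l even and −4jlL²/(π²(j² − l²)²) for j + l odd, ∫x²·sin(jπx/L)·sin(lπx/L) dx = (−1)^(j+l)·4jlL³/(π²(j² − l²)²); higher powers the same way via product-to-sum and parts.
State is unnormalized: ∫|Ψ|² dx = 9.8095, and ∫Ψ*·V(x)·Ψ dx = 2097.4, so ⟨V⟩ = 2097.4 / 9.8095.
⟨V⟩ = 213.81.

213.8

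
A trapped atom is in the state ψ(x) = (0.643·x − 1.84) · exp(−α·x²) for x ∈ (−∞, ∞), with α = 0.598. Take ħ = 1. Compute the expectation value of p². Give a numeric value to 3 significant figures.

p² ψ = −ħ² d²ψ/dx²; ⟨p²⟩ = −ħ² ∫ ψ*·ψ'' dx / ∫|ψ|² dx.
Expand each integrand as polynomial × e^(−2αx²) and use ∫x^(2j)·e^(−2αx²) dx = (2j−1)!!/(4α)^j · √(π/(2α)), odd powers → 0; here √(π/(2α)) = 1.6207. Differentiate with the product rule, d/dx e^(−αx²) = −2αx·e^(−αx²).
State is unnormalized: ∫|ψ|² dx = 5.7673, and ∫ψ*·(−ħ² ψ'') dx = 3.7839, so ⟨p²⟩ = 3.7839 / 5.7673.
⟨p²⟩ = 0.65609.

0.656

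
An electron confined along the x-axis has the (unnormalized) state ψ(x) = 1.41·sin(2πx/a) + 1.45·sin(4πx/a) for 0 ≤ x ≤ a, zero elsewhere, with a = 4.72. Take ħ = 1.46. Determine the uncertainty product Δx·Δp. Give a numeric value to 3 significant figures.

5.08

Δx = √(⟨x²⟩−⟨x⟩²), Δp = √(⟨p²⟩−⟨p⟩²).
On 0 ≤ x ≤ a (j ≠ l): ∫sin²(jπx/a) dx = a/2, ∫sin(jπx/a)·sin(lπx/a) dx = 0; diagonal moments ∫x·sin²(jπx/a) dx = a²/4, ∫x²·sin²(jπx/a) dx = a³·(1/6 − 1/(4j²π²)); cross terms ∫x·sin(jπx/a)·sin(lπx/a) dx = 0 for j + l even and −4jla²/(π²(j² − l²)²) for j + l odd, ∫x²·sin(jπx/a)·sin(lπx/a) dx = (−1)^(j+l)·4jla³/(π²(j² − l²)²); higher powers the same way via product-to-sum and parts. d²/dx² sin(jπx/a) = −(jπ/a)²·sin(jπx/a); on 0 ≤ x ≤ a, ∫sin²(jπx/a) dx = a/2 and ∫sin(jπx/a)·sin(lπx/a) dx = 0 for j ≠ l, so only diagonal terms survive in ∫|ψ|² and ∫ψ·ψ″; ∫ψ·ψ′ dx = [ψ²/2] between the walls = 0.
Normalization: ∫|ψ|² dx = 9.6538.
⟨x⟩ = 2.3600, ⟨x²⟩ = 8.2556 ⇒ Δx = 1.6389.
⟨p⟩ = 0.0000, ⟨p²⟩ = 9.6017 ⇒ Δp = 3.0987.
Δx·Δp = 5.0784.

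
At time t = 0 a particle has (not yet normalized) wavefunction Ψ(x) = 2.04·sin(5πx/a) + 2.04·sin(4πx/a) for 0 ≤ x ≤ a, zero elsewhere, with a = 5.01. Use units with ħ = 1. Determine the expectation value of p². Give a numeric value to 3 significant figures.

p² Ψ = −ħ² d²Ψ/dx²; ⟨p²⟩ = −ħ² ∫ Ψ*·Ψ'' dx / ∫|Ψ|² dx.
d²/dx² sin(jπx/a) = −(jπ/a)²·sin(jπx/a); on 0 ≤ x ≤ a, ∫sin²(jπx/a) dx = a/2 and ∫sin(jπx/a)·sin(lπx/a) dx = 0 for j ≠ l, so only diagonal terms survive in ∫|Ψ|² and ∫Ψ·Ψ″; ∫Ψ·Ψ′ dx = [Ψ²/2] between the walls = 0.
State is unnormalized: ∫|Ψ|² dx = 20.850, and ∫Ψ*·(−ħ² Ψ'') dx = 168.06, so ⟨p²⟩ = 168.06 / 20.850.
⟨p²⟩ = 8.0608.

8.06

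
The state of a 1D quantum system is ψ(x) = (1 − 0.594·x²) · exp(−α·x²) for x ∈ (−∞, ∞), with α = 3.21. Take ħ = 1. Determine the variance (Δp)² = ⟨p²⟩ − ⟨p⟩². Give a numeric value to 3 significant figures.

Compute ⟨p⟩ and ⟨p²⟩ separately; (Δp)² = ⟨p²⟩ − ⟨p⟩².
Expand each integrand as polynomial × e^(−2αx²) and use ∫x^(2j)·e^(−2αx²) dx = (2j−1)!!/(4α)^j · √(π/(2α)), odd powers → 0; here √(π/(2α)) = 0.69953. Differentiate with the product rule, d/dx e^(−αx²) = −2αx·e^(−αx²).
Normalization: ∫|ψ|² dx = 0.63930.
⟨p⟩ = 0.0000 and ⟨p²⟩ = 3.8900.
(Δp)² = 3.8900 − (0.0000)² = 3.8900.

3.89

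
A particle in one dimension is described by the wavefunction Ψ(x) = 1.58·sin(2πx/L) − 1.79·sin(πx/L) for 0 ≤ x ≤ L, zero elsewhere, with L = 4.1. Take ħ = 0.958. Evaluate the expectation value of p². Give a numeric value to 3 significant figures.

p² Ψ = −ħ² d²Ψ/dx²; ⟨p²⟩ = −ħ² ∫ Ψ*·Ψ'' dx / ∫|Ψ|² dx.
d²/dx² sin(jπx/L) = −(jπ/L)²·sin(jπx/L); on 0 ≤ x ≤ L, ∫sin²(jπx/L) dx = L/2 and ∫sin(jπx/L)·sin(lπx/L) dx = 0 for j ≠ l, so only diagonal terms survive in ∫|Ψ|² and ∫Ψ·Ψ″; ∫Ψ·Ψ′ dx = [Ψ²/2] between the walls = 0.
State is unnormalized: ∫|Ψ|² dx = 11.686, and ∫Ψ*·(−ħ² Ψ'') dx = 14.570, so ⟨p²⟩ = 14.570 / 11.686.
⟨p²⟩ = 1.2468.

1.25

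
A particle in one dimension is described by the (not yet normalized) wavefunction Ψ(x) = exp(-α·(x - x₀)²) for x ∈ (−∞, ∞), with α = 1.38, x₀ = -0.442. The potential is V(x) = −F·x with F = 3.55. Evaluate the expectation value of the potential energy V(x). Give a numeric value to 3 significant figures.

⟨V⟩ = ∫ V(x)·|Ψ|² dx / ∫|Ψ|² dx.
Gaussian moments (u = x − x₀): ∫u^(2j)·e^(−2αu²) du = (2j−1)!!/(4α)^j · √(π/(2α)), odd powers integrate to 0; here √(π/(2α)) = 1.0669.
State is unnormalized: ∫|Ψ|² dx = 1.0669, and ∫Ψ*·V(x)·Ψ dx = 1.6741, so ⟨V⟩ = 1.6741 / 1.0669.
⟨V⟩ = 1.5691.

1.57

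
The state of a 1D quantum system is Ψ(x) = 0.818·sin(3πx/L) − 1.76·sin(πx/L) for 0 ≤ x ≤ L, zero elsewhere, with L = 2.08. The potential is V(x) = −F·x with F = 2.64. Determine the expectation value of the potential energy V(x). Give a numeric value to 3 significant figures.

⟨V⟩ = ∫ V(x)·|Ψ|² dx / ∫|Ψ|² dx.
On 0 ≤ x ≤ L (j ≠ l): ∫sin²(jπx/L) dx = L/2, ∫sin(jπx/L)·sin(lπx/L) dx = 0; diagonal moments ∫x·sin²(jπx/L) dx = L²/4, ∫x²·sin²(jπx/L) dx = L³·(1/6 − 1/(4j²π²)); cross terms ∫x·sin(jπx/L)·sin(lπx/L) dx = 0 for j + l even and −4jlL²/(π²(j² − l²)²) for j + l odd, ∫x²·sin(jπx/L)·sin(lπx/L) dx = (−1)^(j+l)·4jlL³/(π²(j² − l²)²); higher powers the same way via product-to-sum and parts.
State is unnormalized: ∫|Ψ|² dx = 3.9174, and ∫Ψ*·V(x)·Ψ dx = -10.756, so ⟨V⟩ = -10.756 / 3.9174.
⟨V⟩ = -2.7456.

-2.75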